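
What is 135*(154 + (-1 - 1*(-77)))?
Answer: 31050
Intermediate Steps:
135*(154 + (-1 - 1*(-77))) = 135*(154 + (-1 + 77)) = 135*(154 + 76) = 135*230 = 31050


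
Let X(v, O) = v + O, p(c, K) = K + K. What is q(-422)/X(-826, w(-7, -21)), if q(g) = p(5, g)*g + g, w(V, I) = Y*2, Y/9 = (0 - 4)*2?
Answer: -177873/485 ≈ -366.75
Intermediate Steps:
Y = -72 (Y = 9*((0 - 4)*2) = 9*(-4*2) = 9*(-8) = -72)
w(V, I) = -144 (w(V, I) = -72*2 = -144)
p(c, K) = 2*K
q(g) = g + 2*g² (q(g) = (2*g)*g + g = 2*g² + g = g + 2*g²)
X(v, O) = O + v
q(-422)/X(-826, w(-7, -21)) = (-422*(1 + 2*(-422)))/(-144 - 826) = -422*(1 - 844)/(-970) = -422*(-843)*(-1/970) = 355746*(-1/970) = -177873/485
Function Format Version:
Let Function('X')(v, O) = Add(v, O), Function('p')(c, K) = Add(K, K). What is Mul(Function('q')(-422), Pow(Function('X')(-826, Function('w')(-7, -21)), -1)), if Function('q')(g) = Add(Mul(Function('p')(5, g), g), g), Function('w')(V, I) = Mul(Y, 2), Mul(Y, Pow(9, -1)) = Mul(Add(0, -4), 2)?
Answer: Rational(-177873, 485) ≈ -366.75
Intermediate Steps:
Y = -72 (Y = Mul(9, Mul(Add(0, -4), 2)) = Mul(9, Mul(-4, 2)) = Mul(9, -8) = -72)
Function('w')(V, I) = -144 (Function('w')(V, I) = Mul(-72, 2) = -144)
Function('p')(c, K) = Mul(2, K)
Function('q')(g) = Add(g, Mul(2, Pow(g, 2))) (Function('q')(g) = Add(Mul(Mul(2, g), g), g) = Add(Mul(2, Pow(g, 2)), g) = Add(g, Mul(2, Pow(g, 2))))
Function('X')(v, O) = Add(O, v)
Mul(Function('q')(-422), Pow(Function('X')(-826, Function('w')(-7, -21)), -1)) = Mul(Mul(-422, Add(1, Mul(2, -422))), Pow(Add(-144, -826), -1)) = Mul(Mul(-422, Add(1, -844)), Pow(-970, -1)) = Mul(Mul(-422, -843), Rational(-1, 970)) = Mul(355746, Rational(-1, 970)) = Rational(-177873, 485)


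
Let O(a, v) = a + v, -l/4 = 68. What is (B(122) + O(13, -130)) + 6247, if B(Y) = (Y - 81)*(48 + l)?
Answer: -3054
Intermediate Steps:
l = -272 (l = -4*68 = -272)
B(Y) = 18144 - 224*Y (B(Y) = (Y - 81)*(48 - 272) = (-81 + Y)*(-224) = 18144 - 224*Y)
(B(122) + O(13, -130)) + 6247 = ((18144 - 224*122) + (13 - 130)) + 6247 = ((18144 - 27328) - 117) + 6247 = (-9184 - 117) + 6247 = -9301 + 6247 = -3054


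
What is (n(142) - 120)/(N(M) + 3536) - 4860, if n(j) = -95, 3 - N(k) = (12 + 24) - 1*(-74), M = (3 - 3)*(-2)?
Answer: -16665155/3429 ≈ -4860.1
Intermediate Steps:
M = 0 (M = 0*(-2) = 0)
N(k) = -107 (N(k) = 3 - ((12 + 24) - 1*(-74)) = 3 - (36 + 74) = 3 - 1*110 = 3 - 110 = -107)
(n(142) - 120)/(N(M) + 3536) - 4860 = (-95 - 120)/(-107 + 3536) - 4860 = -215/3429 - 4860 = -16665155/3429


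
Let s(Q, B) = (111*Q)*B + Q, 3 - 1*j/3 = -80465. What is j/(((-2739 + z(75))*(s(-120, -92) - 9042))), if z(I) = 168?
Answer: -40234/521175123 ≈ -7.7199e-5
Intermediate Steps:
j = 241404 (j = 9 - 3*(-80465) = 9 + 241395 = 241404)
s(Q, B) = Q + 111*B*Q (s(Q, B) = 111*B*Q + Q = Q + 111*B*Q)
j/(((-2739 + z(75))*(s(-120, -92) - 9042))) = 241404/(((-2739 + 168)*(-120*(1 + 111*(-92)) - 9042))) = 241404/((-2571*(-120*(1 - 10212) - 9042))) = 241404/((-2571*(-120*(-10211) - 9042))) = 241404/((-2571*(1225320 - 9042))) = 241404/((-2571*1216278)) = 241404/(-3127050738) = 241404*(-1/3127050738) = -40234/521175123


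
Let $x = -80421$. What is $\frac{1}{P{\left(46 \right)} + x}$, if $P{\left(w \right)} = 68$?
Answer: $- \frac{1}{80353} \approx -1.2445 \cdot 10^{-5}$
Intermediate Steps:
$\frac{1}{P{\left(46 \right)} + x} = \frac{1}{68 - 80421} = \frac{1}{-80353} = - \frac{1}{80353}$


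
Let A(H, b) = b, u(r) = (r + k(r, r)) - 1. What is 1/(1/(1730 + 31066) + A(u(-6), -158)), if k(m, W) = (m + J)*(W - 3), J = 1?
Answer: -32796/5181767 ≈ -0.0063291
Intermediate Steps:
k(m, W) = (1 + m)*(-3 + W) (k(m, W) = (m + 1)*(W - 3) = (1 + m)*(-3 + W))
u(r) = -4 + r² - r (u(r) = (r + (-3 + r - 3*r + r*r)) - 1 = (r + (-3 + r - 3*r + r²)) - 1 = (r + (-3 + r² - 2*r)) - 1 = (-3 + r² - r) - 1 = -4 + r² - r)
1/(1/(1730 + 31066) + A(u(-6), -158)) = 1/(1/(1730 + 31066) - 158) = 1/(1/32796 - 158) = 1/(-5181767/32796) = -32796/5181767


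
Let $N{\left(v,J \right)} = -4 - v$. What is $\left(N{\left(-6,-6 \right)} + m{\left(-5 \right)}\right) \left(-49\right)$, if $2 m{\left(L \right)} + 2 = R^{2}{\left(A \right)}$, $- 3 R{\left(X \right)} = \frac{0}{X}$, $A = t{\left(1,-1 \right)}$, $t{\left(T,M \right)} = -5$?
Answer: $-49$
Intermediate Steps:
$A = -5$
$R{\left(X \right)} = 0$ ($R{\left(X \right)} = - \frac{0 \frac{1}{X}}{3} = \left(- \frac{1}{3}\right) 0 = 0$)
$m{\left(L \right)} = -1$ ($m{\left(L \right)} = -1 + \frac{0^{2}}{2} = -1 + \frac{1}{2} \cdot 0 = -1 + 0 = -1$)
$\left(N{\left(-6,-6 \right)} + m{\left(-5 \right)}\right) \left(-49\right) = \left(\left(-4 - -6\right) - 1\right) \left(-49\right) = \left(\left(-4 + 6\right) - 1\right) \left(-49\right) = \left(2 - 1\right) \left(-49\right) = 1 \left(-49\right) = -49$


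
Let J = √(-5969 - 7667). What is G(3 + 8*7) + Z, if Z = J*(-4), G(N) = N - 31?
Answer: 28 - 8*I*√3409 ≈ 28.0 - 467.09*I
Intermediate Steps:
J = 2*I*√3409 (J = √(-13636) = 2*I*√3409 ≈ 116.77*I)
G(N) = -31 + N
Z = -8*I*√3409 (Z = (2*I*√3409)*(-4) = -8*I*√3409 ≈ -467.09*I)
G(3 + 8*7) + Z = (-31 + (3 + 8*7)) - 8*I*√3409 = (-31 + (3 + 56)) - 8*I*√3409 = (-31 + 59) - 8*I*√3409 = 28 - 8*I*√3409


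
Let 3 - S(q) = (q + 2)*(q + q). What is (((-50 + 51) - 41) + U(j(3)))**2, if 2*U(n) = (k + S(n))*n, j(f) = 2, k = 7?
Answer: 2116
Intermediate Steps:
S(q) = 3 - 2*q*(2 + q) (S(q) = 3 - (q + 2)*(q + q) = 3 - (2 + q)*2*q = 3 - 2*q*(2 + q))
U(n) = n*(10 - 4*n - 2*n**2)/2 (U(n) = ((7 + (3 - 4*n - 2*n**2))*n)/2 = ((10 - 4*n - 2*n**2)*n)/2 = (n*(10 - 4*n - 2*n**2))/2 = n*(10 - 4*n - 2*n**2)/2)
(((-50 + 51) - 41) + U(j(3)))**2 = (((-50 + 51) - 41) + 2*(5 - 1*2**2 - 2*2))**2 = ((1 - 41) + 2*(5 - 1*4 - 4))**2 = (-40 + 2*(5 - 4 - 4))**2 = (-40 + 2*(-3))**2 = (-40 - 6)**2 = (-46)**2 = 2116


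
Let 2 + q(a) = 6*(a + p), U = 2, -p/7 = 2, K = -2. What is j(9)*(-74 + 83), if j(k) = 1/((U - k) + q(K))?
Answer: -3/35 ≈ -0.085714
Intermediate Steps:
p = -14 (p = -7*2 = -14)
q(a) = -86 + 6*a (q(a) = -2 + 6*(a - 14) = -2 + 6*(-14 + a) = -2 + (-84 + 6*a) = -86 + 6*a)
j(k) = 1/(-96 - k) (j(k) = 1/((2 - k) + (-86 + 6*(-2))) = 1/((2 - k) + (-86 - 12)) = 1/((2 - k) - 98) = 1/(-96 - k))
j(9)*(-74 + 83) = (-1/(96 + 9))*(-74 + 83) = -1/105*9 = -3/35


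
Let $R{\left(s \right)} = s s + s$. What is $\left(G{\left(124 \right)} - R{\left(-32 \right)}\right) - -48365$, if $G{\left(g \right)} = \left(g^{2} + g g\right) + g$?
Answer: $78249$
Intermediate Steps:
$G{\left(g \right)} = g + 2 g^{2}$ ($G{\left(g \right)} = \left(g^{2} + g^{2}\right) + g = 2 g^{2} + g = g + 2 g^{2}$)
$R{\left(s \right)} = s + s^{2}$ ($R{\left(s \right)} = s^{2} + s = s + s^{2}$)
$\left(G{\left(124 \right)} - R{\left(-32 \right)}\right) - -48365 = \left(124 \left(1 + 2 \cdot 124\right) - - 32 \left(1 - 32\right)\right) - -48365 = \left(124 \left(1 + 248\right) - \left(-32\right) \left(-31\right)\right) + 48365 = \left(124 \cdot 249 - 992\right) + 48365 = \left(30876 - 992\right) + 48365 = 29884 + 48365 = 78249$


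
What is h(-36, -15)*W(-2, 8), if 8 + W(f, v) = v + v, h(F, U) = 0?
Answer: 0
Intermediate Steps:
W(f, v) = -8 + 2*v (W(f, v) = -8 + (v + v) = -8 + 2*v)
h(-36, -15)*W(-2, 8) = 0*(-8 + 2*8) = 0*(-8 + 16) = 0*8 = 0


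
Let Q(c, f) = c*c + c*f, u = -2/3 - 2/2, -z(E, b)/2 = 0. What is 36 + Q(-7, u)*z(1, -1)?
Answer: 36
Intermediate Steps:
z(E, b) = 0 (z(E, b) = -2*0 = 0)
u = -5/3 (u = -2*1/3 - 2*1/2 = -2/3 - 1 = -5/3 ≈ -1.6667)
Q(c, f) = c**2 + c*f
36 + Q(-7, u)*z(1, -1) = 36 - 7*(-7 - 5/3)*0 = 36 - 7*(-26/3)*0 = 36 + (182/3)*0 = 36 + 0 = 36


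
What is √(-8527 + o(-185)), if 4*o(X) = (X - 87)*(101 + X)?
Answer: I*√2815 ≈ 53.057*I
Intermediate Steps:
o(X) = (-87 + X)*(101 + X)/4 (o(X) = ((X - 87)*(101 + X))/4 = ((-87 + X)*(101 + X))/4 = (-87 + X)*(101 + X)/4)
√(-8527 + o(-185)) = √(-8527 + (-8787/4 + (¼)*(-185)² + (7/2)*(-185))) = √(-8527 + (-8787/4 + (¼)*34225 - 1295/2)) = √(-8527 + (-8787/4 + 34225/4 - 1295/2)) = √(-8527 + 5712) = √(-2815) = I*√2815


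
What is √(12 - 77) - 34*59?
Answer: -2006 + I*√65 ≈ -2006.0 + 8.0623*I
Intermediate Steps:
√(12 - 77) - 34*59 = √(-65) - 2006 = I*√65 - 2006 = -2006 + I*√65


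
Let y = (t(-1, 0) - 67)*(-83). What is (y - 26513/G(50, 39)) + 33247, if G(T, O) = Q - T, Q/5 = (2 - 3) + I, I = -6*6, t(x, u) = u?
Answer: 9146393/235 ≈ 38921.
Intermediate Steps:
y = 5561 (y = (0 - 67)*(-83) = -67*(-83) = 5561)
I = -36
Q = -185 (Q = 5*((2 - 3) - 36) = 5*(-1 - 36) = 5*(-37) = -185)
G(T, O) = -185 - T
(y - 26513/G(50, 39)) + 33247 = (5561 - 26513/(-185 - 1*50)) + 33247 = (5561 - 26513/(-185 - 50)) + 33247 = (5561 - 26513/(-235)) + 33247 = (5561 - 26513*(-1/235)) + 33247 = (5561 + 26513/235) + 33247 = 1333348/235 + 33247 = 9146393/235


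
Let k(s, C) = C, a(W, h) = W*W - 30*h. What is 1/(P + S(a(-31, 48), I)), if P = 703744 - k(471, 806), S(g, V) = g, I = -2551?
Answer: 1/702459 ≈ 1.4236e-6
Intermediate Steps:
a(W, h) = W² - 30*h
P = 702938 (P = 703744 - 1*806 = 703744 - 806 = 702938)
1/(P + S(a(-31, 48), I)) = 1/(702938 + ((-31)² - 30*48)) = 1/(702938 + (961 - 1440)) = 1/(702938 - 479) = 1/702459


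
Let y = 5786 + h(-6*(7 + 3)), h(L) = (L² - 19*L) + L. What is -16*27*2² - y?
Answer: -12194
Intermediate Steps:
h(L) = L² - 18*L
y = 10466 (y = 5786 + (-6*(7 + 3))*(-18 - 6*(7 + 3)) = 5786 + (-6*10)*(-18 - 6*10) = 5786 - 60*(-18 - 60) = 5786 - 60*(-78) = 5786 + 4680 = 10466)
-16*27*2² - y = -16*27*2² - 1*10466 = -432*4 - 10466 = -1728 - 10466 = -12194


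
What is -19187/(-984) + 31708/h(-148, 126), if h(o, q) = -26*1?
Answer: -15350905/12792 ≈ -1200.0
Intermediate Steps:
h(o, q) = -26
-19187/(-984) + 31708/h(-148, 126) = -19187/(-984) + 31708/(-26) = -19187*(-1/984) + 31708*(-1/26) = 19187/984 - 15854/13 = -15350905/12792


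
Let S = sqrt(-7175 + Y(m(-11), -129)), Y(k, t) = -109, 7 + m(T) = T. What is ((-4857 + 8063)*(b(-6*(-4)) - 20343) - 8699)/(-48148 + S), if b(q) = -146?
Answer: 790787964021/579559297 + 65696433*I*sqrt(1821)/1159118594 ≈ 1364.5 + 2.4186*I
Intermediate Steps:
m(T) = -7 + T
S = 2*I*sqrt(1821) (S = sqrt(-7175 - 109) = sqrt(-7284) = 2*I*sqrt(1821) ≈ 85.346*I)
((-4857 + 8063)*(b(-6*(-4)) - 20343) - 8699)/(-48148 + S) = ((-4857 + 8063)*(-146 - 20343) - 8699)/(-48148 + 2*I*sqrt(1821)) = (3206*(-20489) - 8699)/(-48148 + 2*I*sqrt(1821)) = (-65687734 - 8699)/(-48148 + 2*I*sqrt(1821)) = -65696433/(-48148 + 2*I*sqrt(1821))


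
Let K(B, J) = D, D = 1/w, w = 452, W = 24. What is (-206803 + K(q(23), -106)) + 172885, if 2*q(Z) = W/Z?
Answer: -15330935/452 ≈ -33918.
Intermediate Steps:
q(Z) = 12/Z (q(Z) = (24/Z)/2 = 12/Z)
D = 1/452 ≈ 0.0022124
K(B, J) = 1/452
(-206803 + K(q(23), -106)) + 172885 = (-206803 + 1/452) + 172885 = -93474955/452 + 172885 = -15330935/452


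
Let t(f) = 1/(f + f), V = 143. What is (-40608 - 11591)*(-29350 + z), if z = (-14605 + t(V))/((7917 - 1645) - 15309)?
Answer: 565638092931647/369226 ≈ 1.5320e+9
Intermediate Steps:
t(f) = 1/(2*f)
z = 4177029/2584582 (z = (-14605 + (1/2)/143)/((7917 - 1645) - 15309) = (-14605 + (1/2)*(1/143))/(6272 - 15309) = (-14605 + 1/286)/(-9037) = -4177029/286*(-1/9037) = 4177029/2584582 ≈ 1.6161)
(-40608 - 11591)*(-29350 + z) = (-40608 - 11591)*(-29350 + 4177029/2584582) = -52199*(-75853304671/2584582) = 565638092931647/369226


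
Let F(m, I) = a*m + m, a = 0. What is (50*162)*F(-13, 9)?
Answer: -105300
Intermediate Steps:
F(m, I) = m (F(m, I) = 0*m + m = 0 + m = m)
(50*162)*F(-13, 9) = (50*162)*(-13) = 8100*(-13) = -105300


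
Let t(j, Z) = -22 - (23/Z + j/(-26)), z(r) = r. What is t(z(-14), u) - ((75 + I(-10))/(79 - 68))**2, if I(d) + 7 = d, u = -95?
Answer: -7486396/149435 ≈ -50.098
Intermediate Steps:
I(d) = -7 + d
t(j, Z) = -22 - 23/Z + j/26 (t(j, Z) = -22 - (23/Z + j*(-1/26)) = -22 - (23/Z - j/26) = -22 + (-23/Z + j/26) = -22 - 23/Z + j/26)
t(z(-14), u) - ((75 + I(-10))/(79 - 68))**2 = (-22 - 23/(-95) + (1/26)*(-14)) - ((75 + (-7 - 10))/(79 - 68))**2 = (-22 - 23*(-1/95) - 7/13) - ((75 - 17)/11)**2 = (-22 + 23/95 - 7/13) - (58*(1/11))**2 = -27536/1235 - (58/11)**2 = -27536/1235 - 1*3364/121 = -27536/1235 - 3364/121 = -7486396/149435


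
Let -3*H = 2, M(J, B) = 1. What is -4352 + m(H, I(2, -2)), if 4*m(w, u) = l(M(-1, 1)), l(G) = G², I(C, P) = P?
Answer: -17407/4 ≈ -4351.8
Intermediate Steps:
H = -⅔ (H = -⅓*2 = -⅔ ≈ -0.66667)
m(w, u) = ¼ (m(w, u) = (¼)*1² = (¼)*1 = ¼)
-4352 + m(H, I(2, -2)) = -4352 + ¼ = -17407/4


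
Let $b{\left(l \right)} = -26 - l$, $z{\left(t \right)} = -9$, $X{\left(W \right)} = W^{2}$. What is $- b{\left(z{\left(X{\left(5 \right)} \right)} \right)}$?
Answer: $17$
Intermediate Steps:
$- b{\left(z{\left(X{\left(5 \right)} \right)} \right)} = - (-26 - -9) = - (-26 + 9) = \left(-1\right) \left(-17\right) = 17$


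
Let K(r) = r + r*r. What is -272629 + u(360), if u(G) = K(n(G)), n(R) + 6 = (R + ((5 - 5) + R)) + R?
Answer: 881921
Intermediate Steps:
n(R) = -6 + 3*R (n(R) = -6 + ((R + ((5 - 5) + R)) + R) = -6 + ((R + (0 + R)) + R) = -6 + ((R + R) + R) = -6 + (2*R + R) = -6 + 3*R)
K(r) = r + r**2
u(G) = (-6 + 3*G)*(-5 + 3*G) (u(G) = (-6 + 3*G)*(1 + (-6 + 3*G)) = (-6 + 3*G)*(-5 + 3*G))
-272629 + u(360) = -272629 + 3*(-5 + 3*360)*(-2 + 360) = -272629 + 3*(-5 + 1080)*358 = -272629 + 3*1075*358 = -272629 + 1154550 = 881921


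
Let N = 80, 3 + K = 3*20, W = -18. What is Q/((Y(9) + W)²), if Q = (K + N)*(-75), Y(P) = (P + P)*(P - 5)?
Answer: -3425/972 ≈ -3.5237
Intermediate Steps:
Y(P) = 2*P*(-5 + P) (Y(P) = (2*P)*(-5 + P) = 2*P*(-5 + P))
K = 57 (K = -3 + 3*20 = -3 + 60 = 57)
Q = -10275 (Q = (57 + 80)*(-75) = 137*(-75) = -10275)
Q/((Y(9) + W)²) = -10275/(2*9*(-5 + 9) - 18)² = -10275/(2*9*4 - 18)² = -10275/(72 - 18)² = -10275/(54²) = -10275/2916 = -10275*1/2916 = -3425/972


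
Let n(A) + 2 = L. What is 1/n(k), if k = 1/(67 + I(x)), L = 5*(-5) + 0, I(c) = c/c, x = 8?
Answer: -1/27 ≈ -0.037037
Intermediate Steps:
I(c) = 1
L = -25 (L = -25 + 0 = -25)
k = 1/68 (k = 1/(67 + 1) = 1/68 ≈ 0.014706)
n(A) = -27 (n(A) = -2 - 25 = -27)
1/n(k) = 1/(-27) = -1/27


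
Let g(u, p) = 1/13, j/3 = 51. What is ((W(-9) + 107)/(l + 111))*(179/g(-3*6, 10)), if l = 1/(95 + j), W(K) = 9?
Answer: 66943136/27529 ≈ 2431.7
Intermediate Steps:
j = 153 (j = 3*51 = 153)
g(u, p) = 1/13
l = 1/248 (l = 1/(95 + 153) = 1/248 ≈ 0.0040323)
((W(-9) + 107)/(l + 111))*(179/g(-3*6, 10)) = ((9 + 107)/(1/248 + 111))*(179/(1/13)) = (116/(27529/248))*(179*13) = (116*(248/27529))*2327 = (28768/27529)*2327 = 66943136/27529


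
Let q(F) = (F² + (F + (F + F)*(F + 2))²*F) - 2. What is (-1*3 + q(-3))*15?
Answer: -345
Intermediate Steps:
q(F) = -2 + F² + F*(F + 2*F*(2 + F))² (q(F) = (F² + (F + (2*F)*(2 + F))²*F) - 2 = (F² + (F + 2*F*(2 + F))²*F) - 2 = (F² + F*(F + 2*F*(2 + F))²) - 2 = -2 + F² + F*(F + 2*F*(2 + F))²)
(-1*3 + q(-3))*15 = (-1*3 + (-2 + (-3)² + (-3)³*(5 + 2*(-3))²))*15 = (-3 + (-2 + 9 - 27*(5 - 6)²))*15 = (-3 + (-2 + 9 - 27*(-1)²))*15 = (-3 + (-2 + 9 - 27*1))*15 = (-3 + (-2 + 9 - 27))*15 = (-3 - 20)*15 = -23*15 = -345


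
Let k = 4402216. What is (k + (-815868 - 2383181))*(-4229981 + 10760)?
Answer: -5076427472907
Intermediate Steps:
(k + (-815868 - 2383181))*(-4229981 + 10760) = (4402216 + (-815868 - 2383181))*(-4229981 + 10760) = (4402216 - 3199049)*(-4219221) = 1203167*(-4219221) = -5076427472907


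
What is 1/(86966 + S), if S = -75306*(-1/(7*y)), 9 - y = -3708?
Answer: 1239/107754460 ≈ 1.1498e-5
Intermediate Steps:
y = 3717 (y = 9 - 1*(-3708) = 9 + 3708 = 3717)
S = 3586/1239 (S = -75306/(3717*(-7)) = -75306/(-26019) = -75306*(-1/26019) = 3586/1239 ≈ 2.8943)
1/(86966 + S) = 1/(86966 + 3586/1239) = 1/(107754460/1239) = 1239/107754460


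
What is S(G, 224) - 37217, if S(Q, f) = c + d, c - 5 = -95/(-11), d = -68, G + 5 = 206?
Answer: -409985/11 ≈ -37271.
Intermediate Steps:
G = 201 (G = -5 + 206 = 201)
c = 150/11 (c = 5 - 95/(-11) = 5 - 95*(-1/11) = 5 + 95/11 = 150/11 ≈ 13.636)
S(Q, f) = -598/11 (S(Q, f) = 150/11 - 68 = -598/11)
S(G, 224) - 37217 = -598/11 - 37217 = -409985/11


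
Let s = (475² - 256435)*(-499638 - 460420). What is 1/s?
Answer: 1/29579386980 ≈ 3.3807e-11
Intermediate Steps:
s = 29579386980 (s = (225625 - 256435)*(-960058) = -30810*(-960058) = 29579386980)
1/s = 1/29579386980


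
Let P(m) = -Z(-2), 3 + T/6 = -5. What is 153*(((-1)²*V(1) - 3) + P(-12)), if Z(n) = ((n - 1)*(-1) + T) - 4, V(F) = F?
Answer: 7191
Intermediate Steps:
T = -48 (T = -18 + 6*(-5) = -18 - 30 = -48)
Z(n) = -51 - n (Z(n) = ((n - 1)*(-1) - 48) - 4 = ((-1 + n)*(-1) - 48) - 4 = ((1 - n) - 48) - 4 = (-47 - n) - 4 = -51 - n)
P(m) = 49 (P(m) = -(-51 - 1*(-2)) = -(-51 + 2) = -1*(-49) = 49)
153*(((-1)²*V(1) - 3) + P(-12)) = 153*(((-1)²*1 - 3) + 49) = 153*((1*1 - 3) + 49) = 153*((1 - 3) + 49) = 153*(-2 + 49) = 153*47 = 7191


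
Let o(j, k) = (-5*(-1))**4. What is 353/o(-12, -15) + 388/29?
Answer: 252737/18125 ≈ 13.944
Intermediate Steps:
o(j, k) = 625 (o(j, k) = 5**4 = 625)
353/o(-12, -15) + 388/29 = 353/625 + 388/29 = 252737/18125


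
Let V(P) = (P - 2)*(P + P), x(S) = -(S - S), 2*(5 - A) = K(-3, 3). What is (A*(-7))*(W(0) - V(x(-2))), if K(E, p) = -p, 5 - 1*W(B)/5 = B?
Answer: -2275/2 ≈ -1137.5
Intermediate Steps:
W(B) = 25 - 5*B
A = 13/2 (A = 5 - (-1)*3/2 = 5 - ½*(-3) = 5 + 3/2 = 13/2 ≈ 6.5000)
x(S) = 0 (x(S) = -1*0 = 0)
V(P) = 2*P*(-2 + P) (V(P) = (-2 + P)*(2*P) = 2*P*(-2 + P))
(A*(-7))*(W(0) - V(x(-2))) = ((13/2)*(-7))*((25 - 5*0) - 2*0*(-2 + 0)) = -91*((25 + 0) - 2*0*(-2))/2 = -91*(25 - 1*0)/2 = -91*(25 + 0)/2 = -91/2*25 = -2275/2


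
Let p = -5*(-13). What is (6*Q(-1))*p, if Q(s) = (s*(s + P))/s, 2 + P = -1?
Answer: -1560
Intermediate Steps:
P = -3 (P = -2 - 1 = -3)
p = 65
Q(s) = -3 + s (Q(s) = (s*(s - 3))/s = (s*(-3 + s))/s = -3 + s)
(6*Q(-1))*p = (6*(-3 - 1))*65 = (6*(-4))*65 = -24*65 = -1560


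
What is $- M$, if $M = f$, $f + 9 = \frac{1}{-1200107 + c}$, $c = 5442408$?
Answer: $\frac{38180708}{4242301} \approx 9.0$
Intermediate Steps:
$f = - \frac{38180708}{4242301}$ ($f = -9 + \frac{1}{-1200107 + 5442408} = -9 + \frac{1}{4242301} = - \frac{38180708}{4242301} \approx -9.0$)
$M = - \frac{38180708}{4242301} \approx -9.0$
$- M = \left(-1\right) \left(- \frac{38180708}{4242301}\right) = \frac{38180708}{4242301}$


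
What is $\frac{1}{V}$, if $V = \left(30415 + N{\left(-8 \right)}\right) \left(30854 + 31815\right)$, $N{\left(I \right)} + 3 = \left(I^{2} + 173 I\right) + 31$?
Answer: $\frac{1}{1825109287} \approx 5.4791 \cdot 10^{-10}$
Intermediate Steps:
$N{\left(I \right)} = 28 + I^{2} + 173 I$ ($N{\left(I \right)} = -3 + \left(\left(I^{2} + 173 I\right) + 31\right) = -3 + \left(31 + I^{2} + 173 I\right) = 28 + I^{2} + 173 I$)
$V = 1825109287$ ($V = \left(30415 + \left(28 + \left(-8\right)^{2} + 173 \left(-8\right)\right)\right) \left(30854 + 31815\right) = \left(30415 + \left(28 + 64 - 1384\right)\right) 62669 = \left(30415 - 1292\right) 62669 = 29123 \cdot 62669 = 1825109287$)
$\frac{1}{V} = \frac{1}{1825109287}$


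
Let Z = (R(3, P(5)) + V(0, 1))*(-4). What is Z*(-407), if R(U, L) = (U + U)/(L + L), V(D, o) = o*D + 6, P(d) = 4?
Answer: 10989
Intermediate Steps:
V(D, o) = 6 + D*o (V(D, o) = D*o + 6 = 6 + D*o)
R(U, L) = U/L (R(U, L) = (2*U)/((2*L)) = (2*U)*(1/(2*L)) = U/L)
Z = -27 (Z = (3/4 + (6 + 0*1))*(-4) = (3*(¼) + (6 + 0))*(-4) = (¾ + 6)*(-4) = (27/4)*(-4) = -27)
Z*(-407) = -27*(-407) = 10989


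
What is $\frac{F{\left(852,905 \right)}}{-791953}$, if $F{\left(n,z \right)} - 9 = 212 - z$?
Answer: $\frac{684}{791953} \approx 0.00086369$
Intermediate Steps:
$F{\left(n,z \right)} = 221 - z$ ($F{\left(n,z \right)} = 9 - \left(-212 + z\right) = 221 - z$)
$\frac{F{\left(852,905 \right)}}{-791953} = \frac{221 - 905}{-791953} = \left(221 - 905\right) \left(- \frac{1}{791953}\right) = \left(-684\right) \left(- \frac{1}{791953}\right) = \frac{684}{791953}$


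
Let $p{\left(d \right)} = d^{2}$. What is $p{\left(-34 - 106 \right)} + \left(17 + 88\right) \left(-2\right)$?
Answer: $19390$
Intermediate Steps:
$p{\left(-34 - 106 \right)} + \left(17 + 88\right) \left(-2\right) = \left(-34 - 106\right)^{2} + \left(17 + 88\right) \left(-2\right) = \left(-140\right)^{2} + 105 \left(-2\right) = 19600 - 210 = 19390$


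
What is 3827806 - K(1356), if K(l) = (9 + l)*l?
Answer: 1976866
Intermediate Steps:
K(l) = l*(9 + l)
3827806 - K(1356) = 3827806 - 1356*(9 + 1356) = 3827806 - 1356*1365 = 3827806 - 1*1850940 = 3827806 - 1850940 = 1976866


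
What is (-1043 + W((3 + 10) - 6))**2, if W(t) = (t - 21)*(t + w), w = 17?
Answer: 1901641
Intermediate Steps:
W(t) = (-21 + t)*(17 + t) (W(t) = (t - 21)*(t + 17) = (-21 + t)*(17 + t))
(-1043 + W((3 + 10) - 6))**2 = (-1043 + (-357 + ((3 + 10) - 6)**2 - 4*((3 + 10) - 6)))**2 = (-1043 + (-357 + (13 - 6)**2 - 4*(13 - 6)))**2 = (-1043 + (-357 + 7**2 - 4*7))**2 = (-1043 + (-357 + 49 - 28))**2 = (-1043 - 336)**2 = (-1379)**2 = 1901641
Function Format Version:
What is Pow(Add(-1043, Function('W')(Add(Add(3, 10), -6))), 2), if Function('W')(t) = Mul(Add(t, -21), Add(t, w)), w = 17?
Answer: 1901641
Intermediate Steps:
Function('W')(t) = Mul(Add(-21, t), Add(17, t)) (Function('W')(t) = Mul(Add(t, -21), Add(t, 17)) = Mul(Add(-21, t), Add(17, t)))
Pow(Add(-1043, Function('W')(Add(Add(3, 10), -6))), 2) = Pow(Add(-1043, Add(-357, Pow(Add(Add(3, 10), -6), 2), Mul(-4, Add(Add(3, 10), -6)))), 2) = Pow(Add(-1043, Add(-357, Pow(Add(13, -6), 2), Mul(-4, Add(13, -6)))), 2) = Pow(Add(-1043, Add(-357, Pow(7, 2), Mul(-4, 7))), 2) = Pow(Add(-1043, Add(-357, 49, -28)), 2) = Pow(Add(-1043, -336), 2) = Pow(-1379, 2) = 1901641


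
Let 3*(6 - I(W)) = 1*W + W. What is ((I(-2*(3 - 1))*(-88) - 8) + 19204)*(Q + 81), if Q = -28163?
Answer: -1552934600/3 ≈ -5.1764e+8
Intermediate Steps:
I(W) = 6 - 2*W/3 (I(W) = 6 - (1*W + W)/3 = 6 - (W + W)/3 = 6 - 2*W/3)
((I(-2*(3 - 1))*(-88) - 8) + 19204)*(Q + 81) = (((6 - (-4)*(3 - 1)/3)*(-88) - 8) + 19204)*(-28163 + 81) = (((6 - (-4)*2/3)*(-88) - 8) + 19204)*(-28082) = (((6 - ⅔*(-4))*(-88) - 8) + 19204)*(-28082) = (((6 + 8/3)*(-88) - 8) + 19204)*(-28082) = (((26/3)*(-88) - 8) + 19204)*(-28082) = ((-2288/3 - 8) + 19204)*(-28082) = (-2312/3 + 19204)*(-28082) = (55300/3)*(-28082) = -1552934600/3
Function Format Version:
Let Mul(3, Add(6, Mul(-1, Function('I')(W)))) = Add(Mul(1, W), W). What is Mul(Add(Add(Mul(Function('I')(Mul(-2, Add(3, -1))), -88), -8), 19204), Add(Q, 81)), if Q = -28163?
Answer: Rational(-1552934600, 3) ≈ -5.1764e+8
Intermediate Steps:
Function('I')(W) = Add(6, Mul(Rational(-2, 3), W)) (Function('I')(W) = Add(6, Mul(Rational(-1, 3), Add(Mul(1, W), W))) = Add(6, Mul(Rational(-1, 3), Add(W, W))) = Add(6, Mul(Rational(-1, 3), Mul(2, W))) = Add(6, Mul(Rational(-2, 3), W)))
Mul(Add(Add(Mul(Function('I')(Mul(-2, Add(3, -1))), -88), -8), 19204), Add(Q, 81)) = Mul(Add(Add(Mul(Add(6, Mul(Rational(-2, 3), Mul(-2, Add(3, -1)))), -88), -8), 19204), Add(-28163, 81)) = Mul(Add(Add(Mul(Add(6, Mul(Rational(-2, 3), Mul(-2, 2))), -88), -8), 19204), -28082) = Mul(Add(Add(Mul(Add(6, Mul(Rational(-2, 3), -4)), -88), -8), 19204), -28082) = Mul(Add(Add(Mul(Add(6, Rational(8, 3)), -88), -8), 19204), -28082) = Mul(Add(Add(Mul(Rational(26, 3), -88), -8), 19204), -28082) = Mul(Add(Add(Rational(-2288, 3), -8), 19204), -28082) = Mul(Add(Rational(-2312, 3), 19204), -28082) = Mul(Rational(55300, 3), -28082) = Rational(-1552934600, 3)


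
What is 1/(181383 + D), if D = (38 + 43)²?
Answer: 1/187944 ≈ 5.3207e-6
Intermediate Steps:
D = 6561 (D = 81² = 6561)
1/(181383 + D) = 1/(181383 + 6561) = 1/187944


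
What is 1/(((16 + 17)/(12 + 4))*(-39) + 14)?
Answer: -16/1063 ≈ -0.015052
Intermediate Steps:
1/(((16 + 17)/(12 + 4))*(-39) + 14) = 1/((33/16)*(-39) + 14) = 1/(-1287/16 + 14) = 1/(-1063/16) = -16/1063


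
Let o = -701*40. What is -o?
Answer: 28040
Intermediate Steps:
o = -28040
-o = -1*(-28040) = 28040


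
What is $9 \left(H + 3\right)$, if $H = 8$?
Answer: $99$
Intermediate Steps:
$9 \left(H + 3\right) = 9 \left(8 + 3\right) = 9 \cdot 11 = 99$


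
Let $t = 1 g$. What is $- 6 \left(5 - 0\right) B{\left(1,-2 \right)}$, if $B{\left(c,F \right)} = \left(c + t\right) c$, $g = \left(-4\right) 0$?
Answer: $-30$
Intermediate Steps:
$g = 0$
$t = 0$ ($t = 1 \cdot 0 = 0$)
$B{\left(c,F \right)} = c^{2}$ ($B{\left(c,F \right)} = \left(c + 0\right) c = c c = c^{2}$)
$- 6 \left(5 - 0\right) B{\left(1,-2 \right)} = - 6 \left(5 - 0\right) 1^{2} = - 6 \left(5 + 0\right) 1 = \left(-6\right) 5 \cdot 1 = \left(-30\right) 1 = -30$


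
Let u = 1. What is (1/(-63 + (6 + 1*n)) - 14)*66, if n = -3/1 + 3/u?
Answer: -17578/19 ≈ -925.16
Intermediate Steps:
n = 0 (n = -3/1 + 3/1 = -3*1 + 3*1 = -3 + 3 = 0)
(1/(-63 + (6 + 1*n)) - 14)*66 = (1/(-63 + (6 + 1*0)) - 14)*66 = (1/(-63 + (6 + 0)) - 14)*66 = (1/(-63 + 6) - 14)*66 = (1/(-57) - 14)*66 = (-1/57 - 14)*66 = -799/57*66 = -17578/19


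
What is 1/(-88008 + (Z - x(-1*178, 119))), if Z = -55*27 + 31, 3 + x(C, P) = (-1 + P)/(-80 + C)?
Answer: -129/11540152 ≈ -1.1178e-5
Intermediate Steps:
x(C, P) = -3 + (-1 + P)/(-80 + C)
Z = -1454 (Z = -1485 + 31 = -1454)
1/(-88008 + (Z - x(-1*178, 119))) = 1/(-88008 + (-1454 - (239 + 119 - (-3)*178)/(-80 - 1*178))) = 1/(-88008 + (-1454 - (239 + 119 - 3*(-178))/(-80 - 178))) = 1/(-88008 + (-1454 - (239 + 119 + 534)/(-258))) = 1/(-88008 + (-1454 - (-1)*892/258)) = 1/(-88008 + (-1454 - 1*(-446/129))) = 1/(-88008 + (-1454 + 446/129)) = 1/(-88008 - 187120/129) = 1/(-11540152/129) = -129/11540152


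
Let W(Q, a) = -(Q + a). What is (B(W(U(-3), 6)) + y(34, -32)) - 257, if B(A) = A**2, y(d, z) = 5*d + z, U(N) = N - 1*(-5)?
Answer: -55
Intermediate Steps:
U(N) = 5 + N (U(N) = N + 5 = 5 + N)
y(d, z) = z + 5*d
W(Q, a) = -Q - a
(B(W(U(-3), 6)) + y(34, -32)) - 257 = ((-(5 - 3) - 1*6)**2 + (-32 + 5*34)) - 257 = ((-1*2 - 6)**2 + (-32 + 170)) - 257 = ((-2 - 6)**2 + 138) - 257 = ((-8)**2 + 138) - 257 = (64 + 138) - 257 = 202 - 257 = -55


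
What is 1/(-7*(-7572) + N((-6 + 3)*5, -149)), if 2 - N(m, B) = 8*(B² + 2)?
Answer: -1/124618 ≈ -8.0245e-6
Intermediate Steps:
N(m, B) = -14 - 8*B² (N(m, B) = 2 - 8*(B² + 2) = 2 - 8*(2 + B²) = 2 - (16 + 8*B²) = 2 + (-16 - 8*B²) = -14 - 8*B²)
1/(-7*(-7572) + N((-6 + 3)*5, -149)) = 1/(-7*(-7572) + (-14 - 8*(-149)²)) = 1/(53004 + (-14 - 8*22201)) = 1/(53004 + (-14 - 177608)) = 1/(53004 - 177622) = 1/(-124618) = -1/124618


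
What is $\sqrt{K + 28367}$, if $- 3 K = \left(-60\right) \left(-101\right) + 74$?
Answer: $\frac{\sqrt{236901}}{3} \approx 162.24$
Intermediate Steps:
$K = - \frac{6134}{3}$ ($K = - \frac{\left(-60\right) \left(-101\right) + 74}{3} = - \frac{6060 + 74}{3} = \left(- \frac{1}{3}\right) 6134 = - \frac{6134}{3} \approx -2044.7$)
$\sqrt{K + 28367} = \sqrt{- \frac{6134}{3} + 28367} = \sqrt{\frac{78967}{3}} = \frac{\sqrt{236901}}{3}$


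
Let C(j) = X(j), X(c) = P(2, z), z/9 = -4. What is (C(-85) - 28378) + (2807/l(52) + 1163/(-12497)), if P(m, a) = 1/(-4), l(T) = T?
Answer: -9203208445/324922 ≈ -28324.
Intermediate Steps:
z = -36 (z = 9*(-4) = -36)
P(m, a) = -1/4
X(c) = -1/4
C(j) = -1/4
(C(-85) - 28378) + (2807/l(52) + 1163/(-12497)) = (-1/4 - 28378) + (2807/52 + 1163/(-12497)) = -113513/4 + (2807*(1/52) + 1163*(-1/12497)) = -113513/4 + (2807/52 - 1163/12497) = -113513/4 + 35018603/649844 = -9203208445/324922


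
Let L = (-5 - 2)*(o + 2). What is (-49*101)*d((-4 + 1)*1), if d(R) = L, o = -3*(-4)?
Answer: 485002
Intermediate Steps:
o = 12
L = -98 (L = (-5 - 2)*(12 + 2) = -7*14 = -98)
d(R) = -98
(-49*101)*d((-4 + 1)*1) = -49*101*(-98) = -4949*(-98) = 485002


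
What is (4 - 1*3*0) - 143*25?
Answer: -3571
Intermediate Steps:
(4 - 1*3*0) - 143*25 = (4 - 3*0) - 3575 = (4 + 0) - 3575 = 4 - 3575 = -3571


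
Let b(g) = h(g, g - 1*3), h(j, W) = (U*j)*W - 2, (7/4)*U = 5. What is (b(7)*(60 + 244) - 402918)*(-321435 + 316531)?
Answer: 1859626224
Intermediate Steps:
U = 20/7 (U = (4/7)*5 = 20/7 ≈ 2.8571)
h(j, W) = -2 + 20*W*j/7 (h(j, W) = (20*j/7)*W - 2 = 20*W*j/7 - 2 = -2 + 20*W*j/7)
b(g) = -2 + 20*g*(-3 + g)/7 (b(g) = -2 + 20*(g - 1*3)*g/7 = -2 + 20*(g - 3)*g/7 = -2 + 20*(-3 + g)*g/7 = -2 + 20*g*(-3 + g)/7)
(b(7)*(60 + 244) - 402918)*(-321435 + 316531) = ((-2 + (20/7)*7*(-3 + 7))*(60 + 244) - 402918)*(-321435 + 316531) = ((-2 + (20/7)*7*4)*304 - 402918)*(-4904) = ((-2 + 80)*304 - 402918)*(-4904) = (78*304 - 402918)*(-4904) = (23712 - 402918)*(-4904) = -379206*(-4904) = 1859626224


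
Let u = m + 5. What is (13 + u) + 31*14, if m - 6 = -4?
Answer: 454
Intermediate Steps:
m = 2 (m = 6 - 4 = 2)
u = 7 (u = 2 + 5 = 7)
(13 + u) + 31*14 = (13 + 7) + 31*14 = 20 + 434 = 454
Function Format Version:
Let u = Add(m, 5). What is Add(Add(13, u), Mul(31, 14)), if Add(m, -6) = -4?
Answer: 454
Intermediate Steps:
m = 2 (m = Add(6, -4) = 2)
u = 7 (u = Add(2, 5) = 7)
Add(Add(13, u), Mul(31, 14)) = Add(Add(13, 7), Mul(31, 14)) = Add(20, 434) = 454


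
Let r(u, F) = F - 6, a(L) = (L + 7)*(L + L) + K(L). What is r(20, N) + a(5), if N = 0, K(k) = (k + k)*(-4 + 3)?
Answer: 104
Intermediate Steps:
K(k) = -2*k (K(k) = (2*k)*(-1) = -2*k)
a(L) = -2*L + 2*L*(7 + L) (a(L) = (L + 7)*(L + L) - 2*L = (7 + L)*(2*L) - 2*L = 2*L*(7 + L) - 2*L = -2*L + 2*L*(7 + L))
r(u, F) = -6 + F
r(20, N) + a(5) = (-6 + 0) + 2*5*(6 + 5) = -6 + 2*5*11 = -6 + 110 = 104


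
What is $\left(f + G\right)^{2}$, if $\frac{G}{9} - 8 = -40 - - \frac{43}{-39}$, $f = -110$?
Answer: $\frac{28121809}{169} \approx 1.664 \cdot 10^{5}$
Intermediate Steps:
$G = - \frac{3873}{13}$ ($G = 72 + 9 \left(-40 - - \frac{43}{-39}\right) = 72 + 9 \left(-40 - \left(-43\right) \left(- \frac{1}{39}\right)\right) = 72 + 9 \left(-40 - \frac{43}{39}\right) = 72 + 9 \left(- \frac{1603}{39}\right) = 72 - \frac{4809}{13} = - \frac{3873}{13} \approx -297.92$)
$\left(f + G\right)^{2} = \left(-110 - \frac{3873}{13}\right)^{2} = \left(- \frac{5303}{13}\right)^{2} = \frac{28121809}{169}$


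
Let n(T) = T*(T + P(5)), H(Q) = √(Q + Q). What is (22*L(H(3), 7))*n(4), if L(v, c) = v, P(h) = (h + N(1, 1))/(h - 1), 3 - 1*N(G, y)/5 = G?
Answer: 682*√6 ≈ 1670.6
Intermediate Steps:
N(G, y) = 15 - 5*G
H(Q) = √2*√Q (H(Q) = √(2*Q) = √2*√Q)
P(h) = (10 + h)/(-1 + h) (P(h) = (h + (15 - 5*1))/(h - 1) = (h + (15 - 5))/(-1 + h) = (h + 10)/(-1 + h) = (10 + h)/(-1 + h))
n(T) = T*(15/4 + T) (n(T) = T*(T + (10 + 5)/(-1 + 5)) = T*(T + 15/4) = T*(15/4 + T))
(22*L(H(3), 7))*n(4) = (22*(√2*√3))*((¼)*4*(15 + 4*4)) = (22*√6)*((¼)*4*(15 + 16)) = (22*√6)*((¼)*4*31) = (22*√6)*31 = 682*√6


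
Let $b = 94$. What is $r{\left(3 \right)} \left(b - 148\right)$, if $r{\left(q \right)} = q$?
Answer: $-162$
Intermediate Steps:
$r{\left(3 \right)} \left(b - 148\right) = 3 \left(94 - 148\right) = 3 \left(-54\right) = -162$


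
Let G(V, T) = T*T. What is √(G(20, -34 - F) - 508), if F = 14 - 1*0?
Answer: 2*√449 ≈ 42.379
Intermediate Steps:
F = 14 (F = 14 + 0 = 14)
G(V, T) = T²
√(G(20, -34 - F) - 508) = √((-34 - 1*14)² - 508) = √((-34 - 14)² - 508) = √((-48)² - 508) = √(2304 - 508) = √1796 = 2*√449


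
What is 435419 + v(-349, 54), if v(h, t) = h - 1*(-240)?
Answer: 435310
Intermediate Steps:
v(h, t) = 240 + h (v(h, t) = h + 240 = 240 + h)
435419 + v(-349, 54) = 435419 + (240 - 349) = 435419 - 109 = 435310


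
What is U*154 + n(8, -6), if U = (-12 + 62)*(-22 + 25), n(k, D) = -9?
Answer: 23091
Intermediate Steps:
U = 150 (U = 50*3 = 150)
U*154 + n(8, -6) = 150*154 - 9 = 23100 - 9 = 23091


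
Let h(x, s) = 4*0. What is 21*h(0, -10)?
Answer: 0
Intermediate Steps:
h(x, s) = 0
21*h(0, -10) = 21*0 = 0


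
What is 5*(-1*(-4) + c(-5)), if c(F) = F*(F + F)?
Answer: 270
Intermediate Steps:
c(F) = 2*F**2 (c(F) = F*(2*F) = 2*F**2)
5*(-1*(-4) + c(-5)) = 5*(-1*(-4) + 2*(-5)**2) = 5*(4 + 2*25) = 5*(4 + 50) = 5*54 = 270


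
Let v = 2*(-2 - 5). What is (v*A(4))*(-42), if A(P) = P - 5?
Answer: -588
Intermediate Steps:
A(P) = -5 + P
v = -14 (v = 2*(-7) = -14)
(v*A(4))*(-42) = -14*(-5 + 4)*(-42) = -14*(-1)*(-42) = 14*(-42) = -588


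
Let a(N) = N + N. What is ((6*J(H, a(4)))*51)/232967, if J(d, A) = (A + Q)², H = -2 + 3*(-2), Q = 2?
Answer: 30600/232967 ≈ 0.13135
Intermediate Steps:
a(N) = 2*N
H = -8 (H = -2 - 6 = -8)
J(d, A) = (2 + A)² (J(d, A) = (A + 2)² = (2 + A)²)
((6*J(H, a(4)))*51)/232967 = ((6*(2 + 2*4)²)*51)/232967 = ((6*(2 + 8)²)*51)*(1/232967) = ((6*10²)*51)*(1/232967) = ((6*100)*51)*(1/232967) = (600*51)*(1/232967) = 30600*(1/232967) = 30600/232967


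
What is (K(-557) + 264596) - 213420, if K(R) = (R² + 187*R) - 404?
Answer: 256862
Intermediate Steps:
K(R) = -404 + R² + 187*R
(K(-557) + 264596) - 213420 = ((-404 + (-557)² + 187*(-557)) + 264596) - 213420 = ((-404 + 310249 - 104159) + 264596) - 213420 = (205686 + 264596) - 213420 = 470282 - 213420 = 256862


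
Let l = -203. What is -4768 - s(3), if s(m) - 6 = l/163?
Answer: -777959/163 ≈ -4772.8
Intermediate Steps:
s(m) = 775/163 (s(m) = 6 - 203/163 = 775/163)
-4768 - s(3) = -4768 - 1*775/163 = -4768 - 775/163 = -777959/163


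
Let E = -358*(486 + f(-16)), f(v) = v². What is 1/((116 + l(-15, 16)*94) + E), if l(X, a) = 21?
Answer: -1/263546 ≈ -3.7944e-6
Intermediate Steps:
E = -265636 (E = -358*(486 + (-16)²) = -358*(486 + 256) = -358*742 = -265636)
1/((116 + l(-15, 16)*94) + E) = 1/((116 + 21*94) - 265636) = 1/((116 + 1974) - 265636) = 1/(2090 - 265636) = 1/(-263546) = -1/263546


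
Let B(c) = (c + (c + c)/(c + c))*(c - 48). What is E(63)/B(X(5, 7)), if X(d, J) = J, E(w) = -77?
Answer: 77/328 ≈ 0.23476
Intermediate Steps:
B(c) = (1 + c)*(-48 + c) (B(c) = (c + (2*c)/((2*c)))*(-48 + c) = (c + (2*c)*(1/(2*c)))*(-48 + c) = (c + 1)*(-48 + c) = (1 + c)*(-48 + c))
E(63)/B(X(5, 7)) = -77/(-48 + 7² - 47*7) = -77/(-48 + 49 - 329) = -77/(-328) = -77*(-1/328) = 77/328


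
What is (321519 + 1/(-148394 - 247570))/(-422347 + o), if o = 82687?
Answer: -25461989863/26898626448 ≈ -0.94659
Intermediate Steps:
(321519 + 1/(-148394 - 247570))/(-422347 + o) = (321519 + 1/(-148394 - 247570))/(-422347 + 82687) = (321519 + 1/(-395964))/(-339660) = (321519 - 1/395964)*(-1/339660) = (127309949315/395964)*(-1/339660) = -25461989863/26898626448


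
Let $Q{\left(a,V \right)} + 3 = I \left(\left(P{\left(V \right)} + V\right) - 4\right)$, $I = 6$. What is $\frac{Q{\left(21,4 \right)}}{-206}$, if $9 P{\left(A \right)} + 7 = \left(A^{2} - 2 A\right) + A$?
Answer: $- \frac{1}{618} \approx -0.0016181$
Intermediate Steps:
$P{\left(A \right)} = - \frac{7}{9} - \frac{A}{9} + \frac{A^{2}}{9}$ ($P{\left(A \right)} = - \frac{7}{9} + \frac{\left(A^{2} - 2 A\right) + A}{9} = - \frac{7}{9} + \frac{A^{2} - A}{9} = - \frac{7}{9} + \left(- \frac{A}{9} + \frac{A^{2}}{9}\right) = - \frac{7}{9} - \frac{A}{9} + \frac{A^{2}}{9}$)
$Q{\left(a,V \right)} = - \frac{95}{3} + \frac{2 V^{2}}{3} + \frac{16 V}{3}$ ($Q{\left(a,V \right)} = -3 + 6 \left(\left(\left(- \frac{7}{9} - \frac{V}{9} + \frac{V^{2}}{9}\right) + V\right) - 4\right) = -3 + 6 \left(\left(- \frac{7}{9} + \frac{V^{2}}{9} + \frac{8 V}{9}\right) - 4\right) = -3 + 6 \left(- \frac{43}{9} + \frac{V^{2}}{9} + \frac{8 V}{9}\right) = -3 + \left(- \frac{86}{3} + \frac{2 V^{2}}{3} + \frac{16 V}{3}\right) = - \frac{95}{3} + \frac{2 V^{2}}{3} + \frac{16 V}{3}$)
$\frac{Q{\left(21,4 \right)}}{-206} = \frac{- \frac{95}{3} + \frac{2 \cdot 4^{2}}{3} + \frac{16}{3} \cdot 4}{-206} = \left(- \frac{95}{3} + \frac{2}{3} \cdot 16 + \frac{64}{3}\right) \left(- \frac{1}{206}\right) = \left(- \frac{95}{3} + \frac{32}{3} + \frac{64}{3}\right) \left(- \frac{1}{206}\right) = \frac{1}{3} \left(- \frac{1}{206}\right) = - \frac{1}{618}$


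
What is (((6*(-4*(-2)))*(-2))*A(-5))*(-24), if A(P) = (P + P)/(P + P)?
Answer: 2304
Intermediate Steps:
A(P) = 1 (A(P) = (2*P)/((2*P)) = (2*P)*(1/(2*P)) = 1)
(((6*(-4*(-2)))*(-2))*A(-5))*(-24) = (((6*(-4*(-2)))*(-2))*1)*(-24) = (((6*8)*(-2))*1)*(-24) = ((48*(-2))*1)*(-24) = -96*1*(-24) = -96*(-24) = 2304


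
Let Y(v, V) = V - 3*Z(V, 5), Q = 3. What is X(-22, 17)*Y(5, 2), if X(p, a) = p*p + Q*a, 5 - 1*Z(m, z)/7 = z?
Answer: 1070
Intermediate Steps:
Z(m, z) = 35 - 7*z
X(p, a) = p**2 + 3*a (X(p, a) = p*p + 3*a = p**2 + 3*a)
Y(v, V) = V (Y(v, V) = V - 3*(35 - 7*5) = V - 3*(35 - 35) = V - 3*0 = V + 0 = V)
X(-22, 17)*Y(5, 2) = ((-22)**2 + 3*17)*2 = (484 + 51)*2 = 535*2 = 1070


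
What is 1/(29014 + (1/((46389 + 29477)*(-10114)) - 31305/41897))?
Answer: 32147933609428/932716125144297275 ≈ 3.4467e-5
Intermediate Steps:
1/(29014 + (1/((46389 + 29477)*(-10114)) - 31305/41897)) = 1/(29014 + (-1/10114/75866 - 31305*1/41897)) = 1/(29014 + ((1/75866)*(-1/10114) - 31305/41897)) = 1/(29014 + (-1/767308724 - 31305/41897)) = 1/(29014 - 24020599646717/32147933609428) = 1/(932716125144297275/32147933609428) = 32147933609428/932716125144297275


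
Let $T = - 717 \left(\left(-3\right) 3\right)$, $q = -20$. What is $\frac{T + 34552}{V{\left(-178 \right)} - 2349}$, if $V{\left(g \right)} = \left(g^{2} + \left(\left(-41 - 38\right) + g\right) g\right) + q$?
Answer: $\frac{41005}{75061} \approx 0.54629$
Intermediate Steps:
$T = 6453$ ($T = \left(-717\right) \left(-9\right) = 6453$)
$V{\left(g \right)} = -20 + g^{2} + g \left(-79 + g\right)$ ($V{\left(g \right)} = \left(g^{2} + \left(\left(-41 - 38\right) + g\right) g\right) - 20 = \left(g^{2} + \left(-79 + g\right) g\right) - 20 = \left(g^{2} + g \left(-79 + g\right)\right) - 20 = -20 + g^{2} + g \left(-79 + g\right)$)
$\frac{T + 34552}{V{\left(-178 \right)} - 2349} = \frac{6453 + 34552}{\left(-20 - -14062 + 2 \left(-178\right)^{2}\right) - 2349} = \frac{41005}{\left(-20 + 14062 + 2 \cdot 31684\right) - 2349} = \frac{41005}{\left(-20 + 14062 + 63368\right) - 2349} = \frac{41005}{77410 - 2349} = \frac{41005}{75061}$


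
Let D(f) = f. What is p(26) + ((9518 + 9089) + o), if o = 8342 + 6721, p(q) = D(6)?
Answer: 33676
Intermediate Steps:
p(q) = 6
o = 15063
p(26) + ((9518 + 9089) + o) = 6 + ((9518 + 9089) + 15063) = 6 + (18607 + 15063) = 6 + 33670 = 33676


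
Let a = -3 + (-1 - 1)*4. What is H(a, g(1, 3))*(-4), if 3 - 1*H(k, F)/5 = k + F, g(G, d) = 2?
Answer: -240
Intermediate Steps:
a = -11 (a = -3 - 2*4 = -3 - 8 = -11)
H(k, F) = 15 - 5*F - 5*k (H(k, F) = 15 - 5*(k + F) = 15 - 5*(F + k) = 15 + (-5*F - 5*k) = 15 - 5*F - 5*k)
H(a, g(1, 3))*(-4) = (15 - 5*2 - 5*(-11))*(-4) = (15 - 10 + 55)*(-4) = 60*(-4) = -240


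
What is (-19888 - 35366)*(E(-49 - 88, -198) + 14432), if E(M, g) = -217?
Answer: -785435610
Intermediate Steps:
(-19888 - 35366)*(E(-49 - 88, -198) + 14432) = (-19888 - 35366)*(-217 + 14432) = -55254*14215 = -785435610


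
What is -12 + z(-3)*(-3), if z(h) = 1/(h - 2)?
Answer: -57/5 ≈ -11.400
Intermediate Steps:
z(h) = 1/(-2 + h)
-12 + z(-3)*(-3) = -12 - 3/(-2 - 3) = -12 - 3/(-5) = -12 - ⅕*(-3) = -12 + ⅗ = -57/5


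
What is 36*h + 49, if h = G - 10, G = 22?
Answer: 481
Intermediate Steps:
h = 12 (h = 22 - 10 = 12)
36*h + 49 = 36*12 + 49 = 432 + 49 = 481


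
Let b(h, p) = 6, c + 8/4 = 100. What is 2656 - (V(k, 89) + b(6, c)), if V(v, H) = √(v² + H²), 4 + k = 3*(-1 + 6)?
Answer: 2650 - √8042 ≈ 2560.3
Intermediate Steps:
k = 11 (k = -4 + 3*(-1 + 6) = -4 + 3*5 = -4 + 15 = 11)
c = 98 (c = -2 + 100 = 98)
V(v, H) = √(H² + v²)
2656 - (V(k, 89) + b(6, c)) = 2656 - (√(89² + 11²) + 6) = 2656 - (√(7921 + 121) + 6) = 2656 - (√8042 + 6) = 2656 - (6 + √8042) = 2656 + (-6 - √8042) = 2650 - √8042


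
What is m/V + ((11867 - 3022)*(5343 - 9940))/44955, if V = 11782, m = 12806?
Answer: -47848590490/52965981 ≈ -903.38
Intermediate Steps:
m/V + ((11867 - 3022)*(5343 - 9940))/44955 = 12806/11782 + ((11867 - 3022)*(5343 - 9940))/44955 = 12806*(1/11782) + (8845*(-4597))*(1/44955) = 6403/5891 - 40660465*1/44955 = 6403/5891 - 8132093/8991 = -47848590490/52965981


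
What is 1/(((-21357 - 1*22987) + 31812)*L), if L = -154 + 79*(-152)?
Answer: 1/152414184 ≈ 6.5611e-9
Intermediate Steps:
L = -12162 (L = -154 - 12008 = -12162)
1/(((-21357 - 1*22987) + 31812)*L) = 1/(((-21357 - 1*22987) + 31812)*(-12162)) = -1/12162/((-21357 - 22987) + 31812) = -1/12162/(-44344 + 31812) = -1/12162/(-12532) = -1/12532*(-1/12162) = 1/152414184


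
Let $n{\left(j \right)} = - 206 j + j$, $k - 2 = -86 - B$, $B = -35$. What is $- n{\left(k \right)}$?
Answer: $-10045$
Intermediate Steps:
$k = -49$ ($k = 2 - 51 = -49$)
$n{\left(j \right)} = - 205 j$
$- n{\left(k \right)} = - \left(-205\right) \left(-49\right) = \left(-1\right) 10045 = -10045$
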